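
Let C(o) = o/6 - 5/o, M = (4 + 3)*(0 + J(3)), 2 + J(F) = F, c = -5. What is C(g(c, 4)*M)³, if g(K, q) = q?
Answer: 53582633/592704 ≈ 90.404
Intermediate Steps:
J(F) = -2 + F
M = 7 (M = (4 + 3)*(0 + (-2 + 3)) = 7*(0 + 1) = 7*1 = 7)
C(o) = -5/o + o/6 (C(o) = o*(⅙) - 5/o = o/6 - 5/o = -5/o + o/6)
C(g(c, 4)*M)³ = (-5/(4*7) + (4*7)/6)³ = (-5/28 + (⅙)*28)³ = (-5*1/28 + 14/3)³ = (-5/28 + 14/3)³ = (377/84)³ = 53582633/592704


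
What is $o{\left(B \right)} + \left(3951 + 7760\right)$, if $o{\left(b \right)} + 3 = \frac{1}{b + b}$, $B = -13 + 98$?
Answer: $\frac{1990361}{170} \approx 11708.0$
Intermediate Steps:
$B = 85$
$o{\left(b \right)} = -3 + \frac{1}{2 b}$ ($o{\left(b \right)} = -3 + \frac{1}{b + b} = -3 + \frac{1}{2 b}$)
$o{\left(B \right)} + \left(3951 + 7760\right) = \left(-3 + \frac{1}{2 \cdot 85}\right) + \left(3951 + 7760\right) = \left(-3 + \frac{1}{2} \cdot \frac{1}{85}\right) + 11711 = \left(-3 + \frac{1}{170}\right) + 11711 = - \frac{509}{170} + 11711 = \frac{1990361}{170}$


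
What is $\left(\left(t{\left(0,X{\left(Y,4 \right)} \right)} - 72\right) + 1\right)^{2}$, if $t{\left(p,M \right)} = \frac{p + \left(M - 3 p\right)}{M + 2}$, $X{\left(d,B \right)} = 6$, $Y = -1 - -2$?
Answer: $\frac{78961}{16} \approx 4935.1$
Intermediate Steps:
$Y = 1$ ($Y = -1 + 2 = 1$)
$t{\left(p,M \right)} = \frac{M - 2 p}{2 + M}$
$\left(\left(t{\left(0,X{\left(Y,4 \right)} \right)} - 72\right) + 1\right)^{2} = \left(\left(\frac{6 - 0}{2 + 6} - 72\right) + 1\right)^{2} = \left(\left(\frac{6 + 0}{8} - 72\right) + 1\right)^{2} = \left(\left(\frac{1}{8} \cdot 6 - 72\right) + 1\right)^{2} = \left(\left(\frac{3}{4} - 72\right) + 1\right)^{2} = \left(- \frac{285}{4} + 1\right)^{2} = \left(- \frac{281}{4}\right)^{2} = \frac{78961}{16}$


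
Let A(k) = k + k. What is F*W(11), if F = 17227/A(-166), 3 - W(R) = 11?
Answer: 34454/83 ≈ 415.11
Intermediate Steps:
W(R) = -8 (W(R) = 3 - 1*11 = 3 - 11 = -8)
A(k) = 2*k
F = -17227/332 (F = 17227/((2*(-166))) = 17227/(-332) = 17227*(-1/332) = -17227/332 ≈ -51.889)
F*W(11) = -17227/332*(-8) = 34454/83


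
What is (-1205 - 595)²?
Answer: 3240000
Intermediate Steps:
(-1205 - 595)² = (-1800)² = 3240000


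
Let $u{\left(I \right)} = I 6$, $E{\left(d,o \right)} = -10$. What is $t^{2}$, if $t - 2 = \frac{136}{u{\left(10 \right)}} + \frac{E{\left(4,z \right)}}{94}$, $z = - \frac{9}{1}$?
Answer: $\frac{8602489}{497025} \approx 17.308$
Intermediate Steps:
$z = -9$ ($z = \left(-9\right) 1 = -9$)
$u{\left(I \right)} = 6 I$
$t = \frac{2933}{705}$ ($t = 2 + \left(\frac{136}{6 \cdot 10} - \frac{10}{94}\right) = 2 + \left(\frac{136}{60} - \frac{5}{47}\right) = 2 + \left(136 \cdot \frac{1}{60} - \frac{5}{47}\right) = 2 + \left(\frac{34}{15} - \frac{5}{47}\right) = 2 + \frac{1523}{705} = \frac{2933}{705} \approx 4.1603$)
$t^{2} = \left(\frac{2933}{705}\right)^{2} = \frac{8602489}{497025}$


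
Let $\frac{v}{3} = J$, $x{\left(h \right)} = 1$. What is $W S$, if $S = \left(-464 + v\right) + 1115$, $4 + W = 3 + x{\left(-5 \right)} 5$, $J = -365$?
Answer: $-1776$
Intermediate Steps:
$v = -1095$ ($v = 3 \left(-365\right) = -1095$)
$W = 4$ ($W = -4 + \left(3 + 1 \cdot 5\right) = -4 + \left(3 + 5\right) = -4 + 8 = 4$)
$S = -444$ ($S = \left(-464 - 1095\right) + 1115 = -1559 + 1115 = -444$)
$W S = 4 \left(-444\right) = -1776$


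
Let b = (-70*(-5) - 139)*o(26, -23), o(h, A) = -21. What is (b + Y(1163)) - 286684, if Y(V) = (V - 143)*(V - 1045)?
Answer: -170755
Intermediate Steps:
Y(V) = (-1045 + V)*(-143 + V) (Y(V) = (-143 + V)*(-1045 + V) = (-1045 + V)*(-143 + V))
b = -4431 (b = (-70*(-5) - 139)*(-21) = (350 - 139)*(-21) = 211*(-21) = -4431)
(b + Y(1163)) - 286684 = (-4431 + (149435 + 1163**2 - 1188*1163)) - 286684 = (-4431 + (149435 + 1352569 - 1381644)) - 286684 = (-4431 + 120360) - 286684 = 115929 - 286684 = -170755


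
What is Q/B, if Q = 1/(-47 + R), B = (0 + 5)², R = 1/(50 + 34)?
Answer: -84/98675 ≈ -0.00085128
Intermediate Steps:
R = 1/84 ≈ 0.011905
B = 25 (B = 5² = 25)
Q = -84/3947 (Q = 1/(-47 + 1/84) = 1/(-3947/84) = -84/3947 ≈ -0.021282)
Q/B = -84/3947/25 = -84/3947*1/25 = -84/98675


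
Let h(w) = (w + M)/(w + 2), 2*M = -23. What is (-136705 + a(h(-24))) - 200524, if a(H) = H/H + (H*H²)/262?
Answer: -7526324289513/22318208 ≈ -3.3723e+5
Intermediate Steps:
M = -23/2 (M = (½)*(-23) = -23/2 ≈ -11.500)
h(w) = (-23/2 + w)/(2 + w) (h(w) = (w - 23/2)/(w + 2) = (-23/2 + w)/(2 + w))
a(H) = 1 + H³/262 (a(H) = 1 + H³*(1/262) = 1 + H³/262)
(-136705 + a(h(-24))) - 200524 = (-136705 + (1 + ((-23/2 - 24)/(2 - 24))³/262)) - 200524 = (-136705 + (1 + (-71/2/(-22))³/262)) - 200524 = (-136705 + (1 + (-1/22*(-71/2))³/262)) - 200524 = (-136705 + (1 + (71/44)³/262)) - 200524 = (-136705 + (1 + (1/262)*(357911/85184))) - 200524 = (-136705 + (1 + 357911/22318208)) - 200524 = (-136705 + 22676119/22318208) - 200524 = -3050987948521/22318208 - 200524 = -7526324289513/22318208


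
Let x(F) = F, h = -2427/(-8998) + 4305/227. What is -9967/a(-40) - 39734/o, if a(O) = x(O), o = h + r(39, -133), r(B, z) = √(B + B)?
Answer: -38466482870216542723/16241038527502840 + 165770016037517144*√78/1218077889562713 ≈ -1166.5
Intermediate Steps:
h = 39287319/2042546 (h = -2427*(-1/8998) + 4305*(1/227) = 2427/8998 + 4305/227 = 39287319/2042546 ≈ 19.234)
r(B, z) = √2*√B (r(B, z) = √(2*B) = √2*√B)
o = 39287319/2042546 + √78 (o = 39287319/2042546 + √2*√39 = 39287319/2042546 + √78 ≈ 28.066)
a(O) = O
-9967/a(-40) - 39734/o = -9967/(-40) - 39734/(39287319/2042546 + √78) = -9967*(-1/40) - 39734/(39287319/2042546 + √78) = 9967/40 - 39734/(39287319/2042546 + √78)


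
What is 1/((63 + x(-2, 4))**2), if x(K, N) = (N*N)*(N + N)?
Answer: 1/36481 ≈ 2.7412e-5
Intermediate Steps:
x(K, N) = 2*N**3 (x(K, N) = N**2*(2*N) = 2*N**3)
1/((63 + x(-2, 4))**2) = 1/((63 + 2*4**3)**2) = 1/((63 + 2*64)**2) = 1/((63 + 128)**2) = 1/(191**2) = 1/36481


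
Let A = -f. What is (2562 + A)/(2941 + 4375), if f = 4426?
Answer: -466/1829 ≈ -0.25478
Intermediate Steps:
A = -4426 (A = -1*4426 = -4426)
(2562 + A)/(2941 + 4375) = (2562 - 4426)/(2941 + 4375) = -1864/7316 = -1864*1/7316 = -466/1829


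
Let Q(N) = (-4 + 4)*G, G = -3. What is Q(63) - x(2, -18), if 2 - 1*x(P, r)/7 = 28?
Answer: 182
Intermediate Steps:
x(P, r) = -182 (x(P, r) = 14 - 7*28 = 14 - 196 = -182)
Q(N) = 0 (Q(N) = (-4 + 4)*(-3) = 0*(-3) = 0)
Q(63) - x(2, -18) = 0 - 1*(-182) = 0 + 182 = 182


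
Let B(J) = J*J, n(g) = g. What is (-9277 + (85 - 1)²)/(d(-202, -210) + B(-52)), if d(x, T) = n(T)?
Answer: -2221/2494 ≈ -0.89054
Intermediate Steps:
B(J) = J²
d(x, T) = T
(-9277 + (85 - 1)²)/(d(-202, -210) + B(-52)) = (-9277 + (85 - 1)²)/(-210 + (-52)²) = (-9277 + 84²)/(-210 + 2704) = (-9277 + 7056)/2494 = -2221*1/2494 = -2221/2494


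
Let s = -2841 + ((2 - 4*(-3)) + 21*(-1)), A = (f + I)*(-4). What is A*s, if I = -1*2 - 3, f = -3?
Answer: -91136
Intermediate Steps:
I = -5 (I = -2 - 3 = -5)
A = 32 (A = (-3 - 5)*(-4) = -8*(-4) = 32)
s = -2848 (s = -2841 + ((2 + 12) - 21) = -2841 + (14 - 21) = -2841 - 7 = -2848)
A*s = 32*(-2848) = -91136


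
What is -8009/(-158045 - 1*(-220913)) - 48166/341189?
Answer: -5760682789/21449870052 ≈ -0.26856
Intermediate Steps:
-8009/(-158045 - 1*(-220913)) - 48166/341189 = -8009/(-158045 + 220913) - 48166*1/341189 = -8009/62868 - 48166/341189 = -5760682789/21449870052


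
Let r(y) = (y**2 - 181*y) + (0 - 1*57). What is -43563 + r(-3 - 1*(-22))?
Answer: -46698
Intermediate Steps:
r(y) = -57 + y**2 - 181*y (r(y) = (y**2 - 181*y) + (0 - 57) = (y**2 - 181*y) - 57 = -57 + y**2 - 181*y)
-43563 + r(-3 - 1*(-22)) = -43563 + (-57 + (-3 - 1*(-22))**2 - 181*(-3 - 1*(-22))) = -43563 + (-57 + (-3 + 22)**2 - 181*(-3 + 22)) = -43563 + (-57 + 19**2 - 181*19) = -43563 + (-57 + 361 - 3439) = -43563 - 3135 = -46698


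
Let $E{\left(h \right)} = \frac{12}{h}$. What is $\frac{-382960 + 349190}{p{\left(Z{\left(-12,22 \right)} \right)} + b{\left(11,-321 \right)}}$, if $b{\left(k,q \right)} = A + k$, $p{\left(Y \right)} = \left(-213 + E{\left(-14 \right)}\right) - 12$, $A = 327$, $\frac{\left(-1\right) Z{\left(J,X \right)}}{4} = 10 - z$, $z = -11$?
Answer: $- \frac{47278}{157} \approx -301.13$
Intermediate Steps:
$Z{\left(J,X \right)} = -84$ ($Z{\left(J,X \right)} = - 4 \left(10 - -11\right) = - 4 \left(10 + 11\right) = \left(-4\right) 21 = -84$)
$p{\left(Y \right)} = - \frac{1581}{7}$ ($p{\left(Y \right)} = \left(-213 + \frac{12}{-14}\right) - 12 = \left(-213 + 12 \left(- \frac{1}{14}\right)\right) - 12 = \left(-213 - \frac{6}{7}\right) - 12 = - \frac{1497}{7} - 12 = - \frac{1581}{7}$)
$b{\left(k,q \right)} = 327 + k$
$\frac{-382960 + 349190}{p{\left(Z{\left(-12,22 \right)} \right)} + b{\left(11,-321 \right)}} = \frac{-382960 + 349190}{- \frac{1581}{7} + \left(327 + 11\right)} = - \frac{33770}{- \frac{1581}{7} + 338} = - \frac{33770}{\frac{785}{7}} = \left(-33770\right) \frac{7}{785} = - \frac{47278}{157}$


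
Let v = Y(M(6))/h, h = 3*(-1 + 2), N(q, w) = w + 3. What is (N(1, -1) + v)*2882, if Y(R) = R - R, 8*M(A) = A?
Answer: 5764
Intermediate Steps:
N(q, w) = 3 + w
M(A) = A/8
h = 3 (h = 3*1 = 3)
Y(R) = 0
v = 0 (v = 0/3 = 0*(⅓) = 0)
(N(1, -1) + v)*2882 = ((3 - 1) + 0)*2882 = (2 + 0)*2882 = 2*2882 = 5764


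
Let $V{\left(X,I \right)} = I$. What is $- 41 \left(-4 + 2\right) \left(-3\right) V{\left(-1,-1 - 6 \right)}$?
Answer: $1722$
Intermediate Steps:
$- 41 \left(-4 + 2\right) \left(-3\right) V{\left(-1,-1 - 6 \right)} = - 41 \left(-4 + 2\right) \left(-3\right) \left(-1 - 6\right) = - 41 \left(\left(-2\right) \left(-3\right)\right) \left(-1 - 6\right) = \left(-41\right) 6 \left(-7\right) = \left(-246\right) \left(-7\right) = 1722$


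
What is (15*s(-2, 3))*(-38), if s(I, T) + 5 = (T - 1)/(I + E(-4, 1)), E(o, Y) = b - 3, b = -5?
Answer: 2964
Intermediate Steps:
E(o, Y) = -8 (E(o, Y) = -5 - 3 = -8)
s(I, T) = -5 + (-1 + T)/(-8 + I) (s(I, T) = -5 + (T - 1)/(I - 8) = -5 + (-1 + T)/(-8 + I))
(15*s(-2, 3))*(-38) = (15*((39 + 3 - 5*(-2))/(-8 - 2)))*(-38) = (15*((39 + 3 + 10)/(-10)))*(-38) = (15*(-⅒*52))*(-38) = (15*(-26/5))*(-38) = -78*(-38) = 2964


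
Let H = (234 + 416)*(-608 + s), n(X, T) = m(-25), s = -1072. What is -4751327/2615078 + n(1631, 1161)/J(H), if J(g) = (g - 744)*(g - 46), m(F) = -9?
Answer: -314993635396517275/173369024287748304 ≈ -1.8169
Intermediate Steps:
n(X, T) = -9
H = -1092000 (H = (234 + 416)*(-608 - 1072) = 650*(-1680) = -1092000)
J(g) = (-744 + g)*(-46 + g)
-4751327/2615078 + n(1631, 1161)/J(H) = -4751327/2615078 - 9/(34224 + (-1092000)**2 - 790*(-1092000)) = -4751327*1/2615078 - 9/(34224 + 1192464000000 + 862680000) = -4751327/2615078 - 9/1193326714224 = -4751327/2615078 - 9*1/1193326714224 = -4751327/2615078 - 1/132591857136 = -314993635396517275/173369024287748304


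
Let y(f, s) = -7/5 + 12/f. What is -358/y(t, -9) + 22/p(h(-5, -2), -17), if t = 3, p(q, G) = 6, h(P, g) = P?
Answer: -5227/39 ≈ -134.03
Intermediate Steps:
y(f, s) = -7/5 + 12/f (y(f, s) = -7*⅕ + 12/f = -7/5 + 12/f)
-358/y(t, -9) + 22/p(h(-5, -2), -17) = -358/(-7/5 + 12/3) + 22/6 = -358/(-7/5 + 12*(⅓)) + 22*(⅙) = -358/(-7/5 + 4) + 11/3 = -358/13/5 + 11/3 = -358*5/13 + 11/3 = -1790/13 + 11/3 = -5227/39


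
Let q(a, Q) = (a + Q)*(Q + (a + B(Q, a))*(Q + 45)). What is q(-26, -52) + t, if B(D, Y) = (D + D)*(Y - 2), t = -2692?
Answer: 1577120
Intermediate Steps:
B(D, Y) = 2*D*(-2 + Y) (B(D, Y) = (2*D)*(-2 + Y) = 2*D*(-2 + Y))
q(a, Q) = (Q + a)*(Q + (45 + Q)*(a + 2*Q*(-2 + a))) (q(a, Q) = (a + Q)*(Q + (a + 2*Q*(-2 + a))*(Q + 45)) = (Q + a)*(Q + (a + 2*Q*(-2 + a))*(45 + Q)) = (Q + a)*(Q + (45 + Q)*(a + 2*Q*(-2 + a))))
q(-26, -52) + t = (-179*(-52)² - 4*(-52)³ + 45*(-26)² - 134*(-52)*(-26) + 2*(-26)*(-52)³ + 2*(-52)²*(-26)² + 87*(-26)*(-52)² + 91*(-52)*(-26)²) - 2692 = (-179*2704 - 4*(-140608) + 45*676 - 181168 + 2*(-26)*(-140608) + 2*2704*676 + 87*(-26)*2704 + 91*(-52)*676) - 2692 = (-484016 + 562432 + 30420 - 181168 + 7311616 + 3655808 - 6116448 - 3198832) - 2692 = 1579812 - 2692 = 1577120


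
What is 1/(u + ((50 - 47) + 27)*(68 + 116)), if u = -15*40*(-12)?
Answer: 1/12720 ≈ 7.8616e-5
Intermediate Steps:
u = 7200 (u = -600*(-12) = 7200)
1/(u + ((50 - 47) + 27)*(68 + 116)) = 1/(7200 + ((50 - 47) + 27)*(68 + 116)) = 1/(7200 + (3 + 27)*184) = 1/(7200 + 30*184) = 1/(7200 + 5520) = 1/12720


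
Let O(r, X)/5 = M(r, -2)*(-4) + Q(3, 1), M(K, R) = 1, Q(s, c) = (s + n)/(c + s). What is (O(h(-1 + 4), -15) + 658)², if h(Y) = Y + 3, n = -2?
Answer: 6538249/16 ≈ 4.0864e+5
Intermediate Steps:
h(Y) = 3 + Y
Q(s, c) = (-2 + s)/(c + s) (Q(s, c) = (s - 2)/(c + s) = (-2 + s)/(c + s))
O(r, X) = -75/4 (O(r, X) = 5*(1*(-4) + (-2 + 3)/(1 + 3)) = 5*(-4 + 1/4) = 5*(-4 + (¼)*1) = 5*(-4 + ¼) = 5*(-15/4) = -75/4)
(O(h(-1 + 4), -15) + 658)² = (-75/4 + 658)² = (2557/4)² = 6538249/16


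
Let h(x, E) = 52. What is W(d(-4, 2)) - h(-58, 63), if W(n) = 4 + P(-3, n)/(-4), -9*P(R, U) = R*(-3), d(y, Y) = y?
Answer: -191/4 ≈ -47.750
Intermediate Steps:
P(R, U) = R/3 (P(R, U) = -R*(-3)/9 = -(-1)*R/3 = R/3)
W(n) = 17/4 (W(n) = 4 + ((1/3)*(-3))/(-4) = 4 - 1*(-1/4) = 4 + 1/4 = 17/4)
W(d(-4, 2)) - h(-58, 63) = 17/4 - 1*52 = 17/4 - 52 = -191/4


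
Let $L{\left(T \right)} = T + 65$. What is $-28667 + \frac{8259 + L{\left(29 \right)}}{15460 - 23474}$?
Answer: $- \frac{229745691}{8014} \approx -28668.0$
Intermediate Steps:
$L{\left(T \right)} = 65 + T$
$-28667 + \frac{8259 + L{\left(29 \right)}}{15460 - 23474} = -28667 + \frac{8259 + \left(65 + 29\right)}{15460 - 23474} = -28667 + \frac{8259 + 94}{-8014} = -28667 + 8353 \left(- \frac{1}{8014}\right) = -28667 - \frac{8353}{8014} = - \frac{229745691}{8014}$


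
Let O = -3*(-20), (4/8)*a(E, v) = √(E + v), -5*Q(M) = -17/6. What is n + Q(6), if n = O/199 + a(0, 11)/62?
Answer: 5183/5970 + √11/31 ≈ 0.97516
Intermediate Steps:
Q(M) = 17/30 (Q(M) = -(-17)/(5*6) = -⅕*(-17/6) = 17/30)
a(E, v) = 2*√(E + v)
O = 60
n = 60/199 + √11/31 (n = 60/199 + (2*√(0 + 11))/62 = 60*(1/199) + (2*√11)*(1/62) = 60/199 + √11/31 ≈ 0.40850)
n + Q(6) = (60/199 + √11/31) + 17/30 = 5183/5970 + √11/31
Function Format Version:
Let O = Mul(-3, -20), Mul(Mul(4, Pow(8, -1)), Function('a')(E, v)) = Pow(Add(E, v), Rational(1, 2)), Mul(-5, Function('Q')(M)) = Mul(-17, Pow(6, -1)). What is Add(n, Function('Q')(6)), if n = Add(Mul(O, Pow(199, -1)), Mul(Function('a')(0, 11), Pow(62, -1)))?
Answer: Add(Rational(5183, 5970), Mul(Rational(1, 31), Pow(11, Rational(1, 2)))) ≈ 0.97516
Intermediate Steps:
Function('Q')(M) = Rational(17, 30) (Function('Q')(M) = Mul(Rational(-1, 5), Mul(-17, Pow(6, -1))) = Mul(Rational(-1, 5), Mul(-17, Rational(1, 6))) = Mul(Rational(-1, 5), Rational(-17, 6)) = Rational(17, 30))
Function('a')(E, v) = Mul(2, Pow(Add(E, v), Rational(1, 2)))
O = 60
n = Add(Rational(60, 199), Mul(Rational(1, 31), Pow(11, Rational(1, 2)))) (n = Add(Mul(60, Pow(199, -1)), Mul(Mul(2, Pow(Add(0, 11), Rational(1, 2))), Pow(62, -1))) = Add(Mul(60, Rational(1, 199)), Mul(Mul(2, Pow(11, Rational(1, 2))), Rational(1, 62))) = Add(Rational(60, 199), Mul(Rational(1, 31), Pow(11, Rational(1, 2)))) ≈ 0.40850)
Add(n, Function('Q')(6)) = Add(Add(Rational(60, 199), Mul(Rational(1, 31), Pow(11, Rational(1, 2)))), Rational(17, 30)) = Add(Rational(5183, 5970), Mul(Rational(1, 31), Pow(11, Rational(1, 2))))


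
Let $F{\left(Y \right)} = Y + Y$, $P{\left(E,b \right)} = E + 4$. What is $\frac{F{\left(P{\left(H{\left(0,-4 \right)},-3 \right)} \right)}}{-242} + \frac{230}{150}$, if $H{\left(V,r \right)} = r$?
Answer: $\frac{23}{15} \approx 1.5333$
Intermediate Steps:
$P{\left(E,b \right)} = 4 + E$
$F{\left(Y \right)} = 2 Y$
$\frac{F{\left(P{\left(H{\left(0,-4 \right)},-3 \right)} \right)}}{-242} + \frac{230}{150} = \frac{2 \left(4 - 4\right)}{-242} + \frac{230}{150} = 2 \cdot 0 \left(- \frac{1}{242}\right) + 230 \cdot \frac{1}{150} = 0 \left(- \frac{1}{242}\right) + \frac{23}{15} = 0 + \frac{23}{15} = \frac{23}{15}$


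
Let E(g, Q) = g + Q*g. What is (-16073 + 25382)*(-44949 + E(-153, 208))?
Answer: -716104134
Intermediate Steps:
(-16073 + 25382)*(-44949 + E(-153, 208)) = (-16073 + 25382)*(-44949 - 153*(1 + 208)) = 9309*(-44949 - 153*209) = 9309*(-44949 - 31977) = 9309*(-76926) = -716104134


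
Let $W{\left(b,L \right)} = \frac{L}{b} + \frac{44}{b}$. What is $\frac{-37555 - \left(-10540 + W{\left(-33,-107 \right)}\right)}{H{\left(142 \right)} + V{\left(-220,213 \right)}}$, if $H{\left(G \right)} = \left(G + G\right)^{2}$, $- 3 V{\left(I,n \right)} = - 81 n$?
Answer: $- \frac{297186}{950477} \approx -0.31267$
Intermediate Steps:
$V{\left(I,n \right)} = 27 n$ ($V{\left(I,n \right)} = - \frac{\left(-81\right) n}{3} = 27 n$)
$W{\left(b,L \right)} = \frac{44}{b} + \frac{L}{b}$
$H{\left(G \right)} = 4 G^{2}$ ($H{\left(G \right)} = \left(2 G\right)^{2} = 4 G^{2}$)
$\frac{-37555 - \left(-10540 + W{\left(-33,-107 \right)}\right)}{H{\left(142 \right)} + V{\left(-220,213 \right)}} = \frac{-37555 + \left(10540 - \frac{44 - 107}{-33}\right)}{4 \cdot 142^{2} + 27 \cdot 213} = \frac{-37555 + \left(10540 - \left(- \frac{1}{33}\right) \left(-63\right)\right)}{4 \cdot 20164 + 5751} = \frac{-37555 + \left(10540 - \frac{21}{11}\right)}{80656 + 5751} = \frac{-37555 + \left(10540 - \frac{21}{11}\right)}{86407} = \left(-37555 + \frac{115919}{11}\right) \frac{1}{86407} = \left(- \frac{297186}{11}\right) \frac{1}{86407} = - \frac{297186}{950477}$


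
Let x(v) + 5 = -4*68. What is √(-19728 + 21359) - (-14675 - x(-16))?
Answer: 14398 + √1631 ≈ 14438.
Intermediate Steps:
x(v) = -277 (x(v) = -5 - 4*68 = -5 - 272 = -277)
√(-19728 + 21359) - (-14675 - x(-16)) = √(-19728 + 21359) - (-14675 - 1*(-277)) = √1631 - (-14675 + 277) = √1631 - 1*(-14398) = √1631 + 14398 = 14398 + √1631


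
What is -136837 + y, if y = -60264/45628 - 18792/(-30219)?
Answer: -15723022571477/114902711 ≈ -1.3684e+5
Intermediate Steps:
y = -80306370/114902711 (y = -60264*1/45628 - 18792*(-1/30219) = -15066/11407 + 6264/10073 = -80306370/114902711 ≈ -0.69891)
-136837 + y = -136837 - 80306370/114902711 = -15723022571477/114902711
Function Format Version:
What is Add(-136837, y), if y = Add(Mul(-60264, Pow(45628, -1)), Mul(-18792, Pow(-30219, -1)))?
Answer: Rational(-15723022571477, 114902711) ≈ -1.3684e+5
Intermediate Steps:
y = Rational(-80306370, 114902711) (y = Add(Mul(-60264, Rational(1, 45628)), Mul(-18792, Rational(-1, 30219))) = Add(Rational(-15066, 11407), Rational(6264, 10073)) = Rational(-80306370, 114902711) ≈ -0.69891)
Add(-136837, y) = Add(-136837, Rational(-80306370, 114902711)) = Rational(-15723022571477, 114902711)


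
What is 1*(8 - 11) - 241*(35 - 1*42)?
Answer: 1684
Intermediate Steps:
1*(8 - 11) - 241*(35 - 1*42) = 1*(-3) - 241*(35 - 42) = -3 - 241*(-7) = -3 + 1687 = 1684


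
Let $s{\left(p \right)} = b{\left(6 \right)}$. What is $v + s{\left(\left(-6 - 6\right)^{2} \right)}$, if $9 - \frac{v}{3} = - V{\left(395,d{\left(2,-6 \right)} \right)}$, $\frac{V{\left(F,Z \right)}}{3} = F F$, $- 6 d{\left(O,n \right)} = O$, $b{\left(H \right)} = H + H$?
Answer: $1404264$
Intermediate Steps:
$b{\left(H \right)} = 2 H$
$d{\left(O,n \right)} = - \frac{O}{6}$
$V{\left(F,Z \right)} = 3 F^{2}$ ($V{\left(F,Z \right)} = 3 F F = 3 F^{2}$)
$s{\left(p \right)} = 12$ ($s{\left(p \right)} = 2 \cdot 6 = 12$)
$v = 1404252$ ($v = 27 - 3 \left(- 3 \cdot 395^{2}\right) = 27 - 3 \left(- 3 \cdot 156025\right) = 27 - 3 \left(\left(-1\right) 468075\right) = 27 - -1404225 = 27 + 1404225 = 1404252$)
$v + s{\left(\left(-6 - 6\right)^{2} \right)} = 1404252 + 12 = 1404264$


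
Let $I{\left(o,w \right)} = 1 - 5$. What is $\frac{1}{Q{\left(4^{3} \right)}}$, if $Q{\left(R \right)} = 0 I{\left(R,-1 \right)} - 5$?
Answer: $- \frac{1}{5} \approx -0.2$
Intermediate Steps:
$I{\left(o,w \right)} = -4$ ($I{\left(o,w \right)} = 1 - 5 = -4$)
$Q{\left(R \right)} = -5$ ($Q{\left(R \right)} = 0 \left(-4\right) - 5 = 0 - 5 = -5$)
$\frac{1}{Q{\left(4^{3} \right)}} = \frac{1}{-5} = - \frac{1}{5}$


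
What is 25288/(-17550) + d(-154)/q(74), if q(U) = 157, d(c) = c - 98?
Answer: -4196408/1377675 ≈ -3.0460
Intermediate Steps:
d(c) = -98 + c
25288/(-17550) + d(-154)/q(74) = 25288/(-17550) + (-98 - 154)/157 = 25288*(-1/17550) - 252*1/157 = -12644/8775 - 252/157 = -4196408/1377675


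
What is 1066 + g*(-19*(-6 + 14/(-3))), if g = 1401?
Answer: 285002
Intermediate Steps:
1066 + g*(-19*(-6 + 14/(-3))) = 1066 + 1401*(-19*(-6 + 14/(-3))) = 1066 + 1401*(-19*(-6 + 14*(-1/3))) = 1066 + 1401*(-19*(-6 - 14/3)) = 1066 + 1401*(-19*(-32/3)) = 1066 + 1401*(608/3) = 1066 + 283936 = 285002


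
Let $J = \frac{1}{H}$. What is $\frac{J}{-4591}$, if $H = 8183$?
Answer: $- \frac{1}{37568153} \approx -2.6618 \cdot 10^{-8}$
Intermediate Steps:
$J = \frac{1}{8183} \approx 0.0001222$
$\frac{J}{-4591} = \frac{1}{8183 \left(-4591\right)} = \frac{1}{8183} \left(- \frac{1}{4591}\right) = - \frac{1}{37568153}$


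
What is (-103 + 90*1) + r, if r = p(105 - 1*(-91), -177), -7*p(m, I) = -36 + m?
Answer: -251/7 ≈ -35.857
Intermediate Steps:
p(m, I) = 36/7 - m/7 (p(m, I) = -(-36 + m)/7 = 36/7 - m/7)
r = -160/7 (r = 36/7 - (105 - 1*(-91))/7 = 36/7 - (105 + 91)/7 = 36/7 - ⅐*196 = 36/7 - 28 = -160/7 ≈ -22.857)
(-103 + 90*1) + r = (-103 + 90*1) - 160/7 = (-103 + 90) - 160/7 = -13 - 160/7 = -251/7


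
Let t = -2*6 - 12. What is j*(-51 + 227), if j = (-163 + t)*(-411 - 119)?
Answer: 17443360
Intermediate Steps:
t = -24 (t = -12 - 12 = -24)
j = 99110 (j = (-163 - 24)*(-411 - 119) = -187*(-530) = 99110)
j*(-51 + 227) = 99110*(-51 + 227) = 99110*176 = 17443360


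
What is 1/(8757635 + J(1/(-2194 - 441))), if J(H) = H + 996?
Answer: 2635/23078992684 ≈ 1.1417e-7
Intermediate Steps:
J(H) = 996 + H
1/(8757635 + J(1/(-2194 - 441))) = 1/(8757635 + (996 + 1/(-2194 - 441))) = 1/(8757635 + (996 + 1/(-2635))) = 1/(8757635 + (996 - 1/2635)) = 1/(8757635 + 2624459/2635) = 1/(23078992684/2635) = 2635/23078992684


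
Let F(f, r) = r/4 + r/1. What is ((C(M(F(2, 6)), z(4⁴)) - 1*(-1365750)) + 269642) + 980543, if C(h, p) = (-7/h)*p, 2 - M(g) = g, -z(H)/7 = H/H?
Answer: 28775187/11 ≈ 2.6159e+6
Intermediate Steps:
F(f, r) = 5*r/4 (F(f, r) = r*(¼) + r*1 = r/4 + r = 5*r/4)
z(H) = -7 (z(H) = -7*H/H = -7*1 = -7)
M(g) = 2 - g
C(h, p) = -7*p/h
((C(M(F(2, 6)), z(4⁴)) - 1*(-1365750)) + 269642) + 980543 = ((-7*(-7)/(2 - 5*6/4) - 1*(-1365750)) + 269642) + 980543 = ((-7*(-7)/(2 - 1*15/2) + 1365750) + 269642) + 980543 = ((-7*(-7)/(2 - 15/2) + 1365750) + 269642) + 980543 = ((-7*(-7)/(-11/2) + 1365750) + 269642) + 980543 = ((-7*(-7)*(-2/11) + 1365750) + 269642) + 980543 = ((-98/11 + 1365750) + 269642) + 980543 = (15023152/11 + 269642) + 980543 = 17989214/11 + 980543 = 28775187/11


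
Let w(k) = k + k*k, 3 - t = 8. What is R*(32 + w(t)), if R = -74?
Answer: -3848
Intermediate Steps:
t = -5 (t = 3 - 1*8 = 3 - 8 = -5)
w(k) = k + k²
R*(32 + w(t)) = -74*(32 - 5*(1 - 5)) = -74*(32 - 5*(-4)) = -74*(32 + 20) = -74*52 = -3848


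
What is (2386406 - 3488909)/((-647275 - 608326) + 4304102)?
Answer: -367501/1016167 ≈ -0.36165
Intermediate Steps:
(2386406 - 3488909)/((-647275 - 608326) + 4304102) = -1102503/(-1255601 + 4304102) = -1102503/3048501 = -1102503*1/3048501 = -367501/1016167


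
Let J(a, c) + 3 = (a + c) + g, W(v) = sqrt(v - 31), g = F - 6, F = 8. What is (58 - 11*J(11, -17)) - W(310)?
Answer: 135 - 3*sqrt(31) ≈ 118.30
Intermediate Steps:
g = 2 (g = 8 - 6 = 2)
W(v) = sqrt(-31 + v)
J(a, c) = -1 + a + c (J(a, c) = -3 + ((a + c) + 2) = -3 + (2 + a + c) = -1 + a + c)
(58 - 11*J(11, -17)) - W(310) = (58 - 11*(-1 + 11 - 17)) - sqrt(-31 + 310) = (58 - 11*(-7)) - sqrt(279) = (58 + 77) - 3*sqrt(31) = 135 - 3*sqrt(31)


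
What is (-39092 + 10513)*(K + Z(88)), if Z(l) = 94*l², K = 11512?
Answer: -21132684392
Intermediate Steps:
(-39092 + 10513)*(K + Z(88)) = (-39092 + 10513)*(11512 + 94*88²) = -28579*(11512 + 94*7744) = -28579*(11512 + 727936) = -28579*739448 = -21132684392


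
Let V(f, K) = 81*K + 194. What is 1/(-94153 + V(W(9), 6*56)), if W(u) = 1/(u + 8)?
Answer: -1/66743 ≈ -1.4983e-5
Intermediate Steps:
W(u) = 1/(8 + u)
V(f, K) = 194 + 81*K
1/(-94153 + V(W(9), 6*56)) = 1/(-94153 + (194 + 81*(6*56))) = 1/(-94153 + (194 + 81*336)) = 1/(-94153 + (194 + 27216)) = 1/(-94153 + 27410) = 1/(-66743) = -1/66743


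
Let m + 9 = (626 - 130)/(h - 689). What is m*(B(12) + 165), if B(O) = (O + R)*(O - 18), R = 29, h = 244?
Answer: 364581/445 ≈ 819.28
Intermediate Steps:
B(O) = (-18 + O)*(29 + O) (B(O) = (O + 29)*(O - 18) = (29 + O)*(-18 + O) = (-18 + O)*(29 + O))
m = -4501/445 (m = -9 + (626 - 130)/(244 - 689) = -9 + 496/(-445) = -9 + 496*(-1/445) = -9 - 496/445 = -4501/445 ≈ -10.115)
m*(B(12) + 165) = -4501*((-522 + 12² + 11*12) + 165)/445 = -4501*((-522 + 144 + 132) + 165)/445 = -4501*(-246 + 165)/445 = -4501/445*(-81) = 364581/445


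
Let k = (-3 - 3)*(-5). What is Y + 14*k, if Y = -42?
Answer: 378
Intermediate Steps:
k = 30 (k = -6*(-5) = 30)
Y + 14*k = -42 + 14*30 = -42 + 420 = 378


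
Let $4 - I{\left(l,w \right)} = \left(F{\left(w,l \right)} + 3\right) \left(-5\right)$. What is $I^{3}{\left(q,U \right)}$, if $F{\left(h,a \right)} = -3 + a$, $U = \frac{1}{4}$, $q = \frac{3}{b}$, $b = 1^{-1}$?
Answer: $6859$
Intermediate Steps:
$b = 1$
$q = 3$ ($q = \frac{3}{1} = 3 \cdot 1 = 3$)
$U = \frac{1}{4} \approx 0.25$
$I{\left(l,w \right)} = 4 + 5 l$ ($I{\left(l,w \right)} = 4 - \left(\left(-3 + l\right) + 3\right) \left(-5\right) = 4 - l \left(-5\right) = 4 - - 5 l = 4 + 5 l$)
$I^{3}{\left(q,U \right)} = \left(4 + 5 \cdot 3\right)^{3} = \left(4 + 15\right)^{3} = 19^{3} = 6859$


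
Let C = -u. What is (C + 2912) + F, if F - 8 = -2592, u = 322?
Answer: 6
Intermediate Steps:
F = -2584 (F = 8 - 2592 = -2584)
C = -322 (C = -1*322 = -322)
(C + 2912) + F = (-322 + 2912) - 2584 = 2590 - 2584 = 6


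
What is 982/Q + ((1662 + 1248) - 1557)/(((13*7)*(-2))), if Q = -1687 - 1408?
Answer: -4366259/563290 ≈ -7.7514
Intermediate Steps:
Q = -3095
982/Q + ((1662 + 1248) - 1557)/(((13*7)*(-2))) = 982/(-3095) + ((1662 + 1248) - 1557)/(((13*7)*(-2))) = 982*(-1/3095) + (2910 - 1557)/((91*(-2))) = -982/3095 + 1353/(-182) = -982/3095 + 1353*(-1/182) = -982/3095 - 1353/182 = -4366259/563290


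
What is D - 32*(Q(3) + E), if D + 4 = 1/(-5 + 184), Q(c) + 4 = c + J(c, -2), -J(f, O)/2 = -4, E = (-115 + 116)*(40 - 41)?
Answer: -35083/179 ≈ -195.99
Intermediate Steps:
E = -1 (E = 1*(-1) = -1)
J(f, O) = 8 (J(f, O) = -2*(-4) = 8)
Q(c) = 4 + c (Q(c) = -4 + (c + 8) = -4 + (8 + c) = 4 + c)
D = -715/179 (D = -4 + 1/(-5 + 184) = -4 + 1/179 = -715/179 ≈ -3.9944)
D - 32*(Q(3) + E) = -715/179 - 32*((4 + 3) - 1) = -715/179 - 32*(7 - 1) = -715/179 - 32*6 = -715/179 - 192 = -35083/179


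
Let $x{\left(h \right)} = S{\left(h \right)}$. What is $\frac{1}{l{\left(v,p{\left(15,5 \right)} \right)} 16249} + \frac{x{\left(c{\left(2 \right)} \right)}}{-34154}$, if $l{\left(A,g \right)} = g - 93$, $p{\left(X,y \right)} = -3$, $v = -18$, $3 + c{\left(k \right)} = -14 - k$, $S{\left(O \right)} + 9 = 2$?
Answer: $\frac{5442587}{26638480608} \approx 0.00020431$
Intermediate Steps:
$S{\left(O \right)} = -7$ ($S{\left(O \right)} = -9 + 2 = -7$)
$c{\left(k \right)} = -17 - k$ ($c{\left(k \right)} = -3 - \left(14 + k\right) = -17 - k$)
$l{\left(A,g \right)} = -93 + g$
$x{\left(h \right)} = -7$
$\frac{1}{l{\left(v,p{\left(15,5 \right)} \right)} 16249} + \frac{x{\left(c{\left(2 \right)} \right)}}{-34154} = \frac{1}{\left(-93 - 3\right) 16249} - \frac{7}{-34154} = \frac{1}{-96} \cdot \frac{1}{16249} - - \frac{7}{34154} = \left(- \frac{1}{96}\right) \frac{1}{16249} + \frac{7}{34154} = - \frac{1}{1559904} + \frac{7}{34154} = \frac{5442587}{26638480608}$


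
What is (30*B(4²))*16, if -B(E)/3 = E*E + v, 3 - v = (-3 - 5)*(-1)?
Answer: -361440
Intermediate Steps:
v = -5 (v = 3 - (-3 - 5)*(-1) = 3 - (-8)*(-1) = 3 - 1*8 = 3 - 8 = -5)
B(E) = 15 - 3*E² (B(E) = -3*(E*E - 5) = -3*(E² - 5) = -3*(-5 + E²) = 15 - 3*E²)
(30*B(4²))*16 = (30*(15 - 3*(4²)²))*16 = (30*(15 - 3*16²))*16 = (30*(15 - 3*256))*16 = (30*(15 - 768))*16 = (30*(-753))*16 = -22590*16 = -361440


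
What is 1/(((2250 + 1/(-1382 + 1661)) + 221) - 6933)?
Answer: -279/1244897 ≈ -0.00022411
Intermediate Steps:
1/(((2250 + 1/(-1382 + 1661)) + 221) - 6933) = 1/(((2250 + 1/279) + 221) - 6933) = 1/((627751/279 + 221) - 6933) = 1/(689410/279 - 6933) = 1/(-1244897/279) = -279/1244897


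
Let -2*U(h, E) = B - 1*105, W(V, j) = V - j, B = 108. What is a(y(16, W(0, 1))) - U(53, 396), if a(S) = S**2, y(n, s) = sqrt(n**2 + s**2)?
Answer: 517/2 ≈ 258.50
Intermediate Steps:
U(h, E) = -3/2 (U(h, E) = -(108 - 1*105)/2 = -(108 - 105)/2 = -1/2*3 = -3/2)
a(y(16, W(0, 1))) - U(53, 396) = (sqrt(16**2 + (0 - 1*1)**2))**2 - 1*(-3/2) = (sqrt(256 + (0 - 1)**2))**2 + 3/2 = (sqrt(256 + (-1)**2))**2 + 3/2 = (sqrt(256 + 1))**2 + 3/2 = (sqrt(257))**2 + 3/2 = 257 + 3/2 = 517/2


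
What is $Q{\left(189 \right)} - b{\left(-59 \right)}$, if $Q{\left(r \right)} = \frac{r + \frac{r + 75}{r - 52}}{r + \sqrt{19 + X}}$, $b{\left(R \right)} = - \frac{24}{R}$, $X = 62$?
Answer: $\frac{297413}{533478} \approx 0.5575$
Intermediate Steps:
$Q{\left(r \right)} = \frac{r + \frac{75 + r}{-52 + r}}{9 + r}$ ($Q{\left(r \right)} = \frac{r + \frac{r + 75}{r - 52}}{r + \sqrt{19 + 62}} = \frac{r + \frac{75 + r}{-52 + r}}{r + \sqrt{81}} = \frac{r + \frac{75 + r}{-52 + r}}{r + 9} = \frac{r + \frac{75 + r}{-52 + r}}{9 + r}$)
$Q{\left(189 \right)} - b{\left(-59 \right)} = \frac{75 + 189^{2} - 9639}{-468 + 189^{2} - 8127} - - \frac{24}{-59} = \frac{75 + 35721 - 9639}{-468 + 35721 - 8127} - \left(-24\right) \left(- \frac{1}{59}\right) = \frac{1}{27126} \cdot 26157 - \frac{24}{59} = \frac{8719}{9042} - \frac{24}{59} = \frac{297413}{533478}$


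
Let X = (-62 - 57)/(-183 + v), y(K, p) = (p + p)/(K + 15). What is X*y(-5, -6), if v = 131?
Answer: -357/130 ≈ -2.7462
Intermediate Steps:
y(K, p) = 2*p/(15 + K) (y(K, p) = (2*p)/(15 + K) = 2*p/(15 + K))
X = 119/52 (X = (-62 - 57)/(-183 + 131) = -119/(-52) = -119*(-1/52) = 119/52 ≈ 2.2885)
X*y(-5, -6) = 119*(2*(-6)/(15 - 5))/52 = 119*(2*(-6)/10)/52 = 119*(2*(-6)*(⅒))/52 = (119/52)*(-6/5) = -357/130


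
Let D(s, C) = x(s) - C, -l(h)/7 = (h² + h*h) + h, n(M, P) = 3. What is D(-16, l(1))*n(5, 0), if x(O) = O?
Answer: 15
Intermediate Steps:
l(h) = -14*h² - 7*h (l(h) = -7*((h² + h*h) + h) = -7*((h² + h²) + h) = -7*(2*h² + h) = -7*(h + 2*h²) = -14*h² - 7*h)
D(s, C) = s - C
D(-16, l(1))*n(5, 0) = (-16 - (-7)*(1 + 2*1))*3 = (-16 - (-7)*(1 + 2))*3 = (-16 - (-7)*3)*3 = (-16 - 1*(-21))*3 = (-16 + 21)*3 = 5*3 = 15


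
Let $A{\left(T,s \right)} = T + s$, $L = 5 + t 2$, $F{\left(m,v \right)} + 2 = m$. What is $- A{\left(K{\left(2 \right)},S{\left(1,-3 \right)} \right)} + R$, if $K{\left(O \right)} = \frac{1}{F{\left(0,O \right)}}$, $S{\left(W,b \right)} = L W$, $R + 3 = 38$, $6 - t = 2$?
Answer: $\frac{45}{2} \approx 22.5$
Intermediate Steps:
$t = 4$ ($t = 6 - 2 = 4$)
$F{\left(m,v \right)} = -2 + m$
$R = 35$ ($R = -3 + 38 = 35$)
$L = 13$ ($L = 5 + 4 \cdot 2 = 5 + 8 = 13$)
$S{\left(W,b \right)} = 13 W$
$K{\left(O \right)} = - \frac{1}{2}$ ($K{\left(O \right)} = \frac{1}{-2 + 0} = \frac{1}{-2} = - \frac{1}{2}$)
$- A{\left(K{\left(2 \right)},S{\left(1,-3 \right)} \right)} + R = - (- \frac{1}{2} + 13 \cdot 1) + 35 = - (- \frac{1}{2} + 13) + 35 = \left(-1\right) \frac{25}{2} + 35 = - \frac{25}{2} + 35 = \frac{45}{2}$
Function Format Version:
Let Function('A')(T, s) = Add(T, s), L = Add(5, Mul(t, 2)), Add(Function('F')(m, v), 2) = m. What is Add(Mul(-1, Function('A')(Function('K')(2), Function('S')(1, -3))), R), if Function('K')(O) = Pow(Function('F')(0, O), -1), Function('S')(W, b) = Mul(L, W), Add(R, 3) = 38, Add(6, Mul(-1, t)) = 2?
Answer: Rational(45, 2) ≈ 22.500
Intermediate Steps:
t = 4 (t = Add(6, Mul(-1, 2)) = Add(6, -2) = 4)
Function('F')(m, v) = Add(-2, m)
R = 35 (R = Add(-3, 38) = 35)
L = 13 (L = Add(5, Mul(4, 2)) = Add(5, 8) = 13)
Function('S')(W, b) = Mul(13, W)
Function('K')(O) = Rational(-1, 2) (Function('K')(O) = Pow(Add(-2, 0), -1) = Pow(-2, -1) = Rational(-1, 2))
Add(Mul(-1, Function('A')(Function('K')(2), Function('S')(1, -3))), R) = Add(Mul(-1, Add(Rational(-1, 2), Mul(13, 1))), 35) = Add(Mul(-1, Add(Rational(-1, 2), 13)), 35) = Add(Mul(-1, Rational(25, 2)), 35) = Add(Rational(-25, 2), 35) = Rational(45, 2)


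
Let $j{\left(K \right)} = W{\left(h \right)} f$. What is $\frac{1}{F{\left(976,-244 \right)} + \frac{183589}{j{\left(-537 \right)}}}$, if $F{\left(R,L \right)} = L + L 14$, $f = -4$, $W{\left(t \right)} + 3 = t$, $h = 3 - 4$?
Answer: $\frac{16}{125029} \approx 0.00012797$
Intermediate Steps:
$h = -1$ ($h = 3 - 4 = -1$)
$W{\left(t \right)} = -3 + t$
$j{\left(K \right)} = 16$ ($j{\left(K \right)} = \left(-3 - 1\right) \left(-4\right) = \left(-4\right) \left(-4\right) = 16$)
$F{\left(R,L \right)} = 15 L$ ($F{\left(R,L \right)} = L + 14 L = 15 L$)
$\frac{1}{F{\left(976,-244 \right)} + \frac{183589}{j{\left(-537 \right)}}} = \frac{1}{15 \left(-244\right) + \frac{183589}{16}} = \frac{1}{-3660 + 183589 \cdot \frac{1}{16}} = \frac{1}{-3660 + \frac{183589}{16}} = \frac{1}{\frac{125029}{16}} = \frac{16}{125029}$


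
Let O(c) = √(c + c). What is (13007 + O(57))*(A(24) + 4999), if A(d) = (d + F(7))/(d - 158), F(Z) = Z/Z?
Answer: 8712621887/134 + 669841*√114/134 ≈ 6.5073e+7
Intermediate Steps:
F(Z) = 1
A(d) = (1 + d)/(-158 + d) (A(d) = (d + 1)/(d - 158) = (1 + d)/(-158 + d))
O(c) = √2*√c (O(c) = √(2*c) = √2*√c)
(13007 + O(57))*(A(24) + 4999) = (13007 + √2*√57)*((1 + 24)/(-158 + 24) + 4999) = (13007 + √114)*(25/(-134) + 4999) = (13007 + √114)*(-1/134*25 + 4999) = (13007 + √114)*(-25/134 + 4999) = (13007 + √114)*(669841/134) = 8712621887/134 + 669841*√114/134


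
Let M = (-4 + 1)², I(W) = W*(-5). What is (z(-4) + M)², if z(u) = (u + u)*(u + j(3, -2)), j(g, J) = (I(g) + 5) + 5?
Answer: 6561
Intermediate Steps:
I(W) = -5*W
M = 9 (M = (-3)² = 9)
j(g, J) = 10 - 5*g (j(g, J) = (-5*g + 5) + 5 = (5 - 5*g) + 5 = 10 - 5*g)
z(u) = 2*u*(-5 + u) (z(u) = (u + u)*(u + (10 - 5*3)) = (2*u)*(u + (10 - 15)) = (2*u)*(u - 5) = (2*u)*(-5 + u) = 2*u*(-5 + u))
(z(-4) + M)² = (2*(-4)*(-5 - 4) + 9)² = (2*(-4)*(-9) + 9)² = (72 + 9)² = 81² = 6561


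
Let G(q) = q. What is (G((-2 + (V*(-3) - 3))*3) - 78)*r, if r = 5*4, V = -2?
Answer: -1500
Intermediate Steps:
r = 20
(G((-2 + (V*(-3) - 3))*3) - 78)*r = ((-2 + (-2*(-3) - 3))*3 - 78)*20 = ((-2 + (6 - 3))*3 - 78)*20 = ((-2 + 3)*3 - 78)*20 = (1*3 - 78)*20 = (3 - 78)*20 = -75*20 = -1500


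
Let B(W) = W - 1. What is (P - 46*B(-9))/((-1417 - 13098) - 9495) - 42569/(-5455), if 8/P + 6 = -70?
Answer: 1937188632/248851645 ≈ 7.7845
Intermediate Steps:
B(W) = -1 + W
P = -2/19 (P = 8/(-6 - 70) = 8/(-76) = 8*(-1/76) = -2/19 ≈ -0.10526)
(P - 46*B(-9))/((-1417 - 13098) - 9495) - 42569/(-5455) = (-2/19 - 46*(-1 - 9))/((-1417 - 13098) - 9495) - 42569/(-5455) = (-2/19 - 46*(-10))/(-14515 - 9495) - 42569*(-1/5455) = (-2/19 + 460)/(-24010) + 42569/5455 = (8738/19)*(-1/24010) + 42569/5455 = -4369/228095 + 42569/5455 = 1937188632/248851645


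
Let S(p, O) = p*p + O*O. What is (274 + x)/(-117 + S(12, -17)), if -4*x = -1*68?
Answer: 291/316 ≈ 0.92089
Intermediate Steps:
x = 17 (x = -(-1)*68/4 = -1/4*(-68) = 17)
S(p, O) = O**2 + p**2 (S(p, O) = p**2 + O**2 = O**2 + p**2)
(274 + x)/(-117 + S(12, -17)) = (274 + 17)/(-117 + ((-17)**2 + 12**2)) = 291/(-117 + (289 + 144)) = 291/(-117 + 433) = 291/316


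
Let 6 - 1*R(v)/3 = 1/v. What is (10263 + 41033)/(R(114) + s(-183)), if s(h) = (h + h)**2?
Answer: 1949248/5091011 ≈ 0.38288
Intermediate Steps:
R(v) = 18 - 3/v
s(h) = 4*h**2 (s(h) = (2*h)**2 = 4*h**2)
(10263 + 41033)/(R(114) + s(-183)) = (10263 + 41033)/((18 - 3/114) + 4*(-183)**2) = 51296/((18 - 3*1/114) + 4*33489) = 51296/((18 - 1/38) + 133956) = 51296/(683/38 + 133956) = 51296/(5091011/38) = 51296*(38/5091011) = 1949248/5091011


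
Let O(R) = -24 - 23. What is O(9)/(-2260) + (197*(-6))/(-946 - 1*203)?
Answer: 908441/865580 ≈ 1.0495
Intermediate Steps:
O(R) = -47
O(9)/(-2260) + (197*(-6))/(-946 - 1*203) = -47/(-2260) + (197*(-6))/(-946 - 1*203) = -47*(-1/2260) - 1182/(-946 - 203) = 47/2260 - 1182/(-1149) = 47/2260 - 1182*(-1/1149) = 47/2260 + 394/383 = 908441/865580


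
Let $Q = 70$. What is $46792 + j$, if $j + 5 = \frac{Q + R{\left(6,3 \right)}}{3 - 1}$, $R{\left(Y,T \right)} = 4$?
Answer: $46824$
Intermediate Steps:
$j = 32$ ($j = -5 + \frac{70 + 4}{3 - 1} = -5 + \frac{1}{2} \cdot 74 = -5 + 37 = 32$)
$46792 + j = 46792 + 32 = 46824$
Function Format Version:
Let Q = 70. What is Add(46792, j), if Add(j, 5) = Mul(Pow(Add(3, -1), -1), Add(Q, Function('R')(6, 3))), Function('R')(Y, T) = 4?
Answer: 46824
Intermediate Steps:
j = 32 (j = Add(-5, Mul(Pow(Add(3, -1), -1), Add(70, 4))) = Add(-5, Mul(Pow(2, -1), 74)) = Add(-5, Mul(Rational(1, 2), 74)) = Add(-5, 37) = 32)
Add(46792, j) = Add(46792, 32) = 46824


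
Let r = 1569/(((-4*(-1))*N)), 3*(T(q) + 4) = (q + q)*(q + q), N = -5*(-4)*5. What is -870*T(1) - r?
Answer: 926431/400 ≈ 2316.1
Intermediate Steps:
N = 100 (N = 20*5 = 100)
T(q) = -4 + 4*q**2/3 (T(q) = -4 + ((q + q)*(q + q))/3 = -4 + ((2*q)*(2*q))/3 = -4 + (4*q**2)/3 = -4 + 4*q**2/3)
r = 1569/400 (r = 1569/((-4*(-1)*100)) = 1569/((4*100)) = 1569/400 ≈ 3.9225)
-870*T(1) - r = -870*(-4 + (4/3)*1**2) - 1*1569/400 = -870*(-4 + (4/3)*1) - 1569/400 = -870*(-4 + 4/3) - 1569/400 = -870*(-8/3) - 1569/400 = 2320 - 1569/400 = 926431/400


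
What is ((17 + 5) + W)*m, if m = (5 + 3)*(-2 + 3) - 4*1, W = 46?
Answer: 272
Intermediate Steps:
m = 4 (m = 8*1 - 4 = 8 - 4 = 4)
((17 + 5) + W)*m = ((17 + 5) + 46)*4 = (22 + 46)*4 = 68*4 = 272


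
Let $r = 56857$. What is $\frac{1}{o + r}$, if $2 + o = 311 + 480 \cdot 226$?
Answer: $\frac{1}{165646} \approx 6.037 \cdot 10^{-6}$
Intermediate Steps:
$o = 108789$ ($o = -2 + \left(311 + 480 \cdot 226\right) = -2 + \left(311 + 108480\right) = -2 + 108791 = 108789$)
$\frac{1}{o + r} = \frac{1}{108789 + 56857} = \frac{1}{165646}$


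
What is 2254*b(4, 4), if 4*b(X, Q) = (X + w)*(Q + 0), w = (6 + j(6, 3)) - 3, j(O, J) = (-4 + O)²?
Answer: 24794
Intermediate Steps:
w = 7 (w = (6 + (-4 + 6)²) - 3 = (6 + 2²) - 3 = (6 + 4) - 3 = 10 - 3 = 7)
b(X, Q) = Q*(7 + X)/4 (b(X, Q) = ((X + 7)*(Q + 0))/4 = ((7 + X)*Q)/4 = (Q*(7 + X))/4 = Q*(7 + X)/4)
2254*b(4, 4) = 2254*((¼)*4*(7 + 4)) = 2254*((¼)*4*11) = 2254*11 = 24794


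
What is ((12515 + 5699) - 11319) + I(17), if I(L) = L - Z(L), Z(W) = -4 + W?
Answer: 6899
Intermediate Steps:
I(L) = 4 (I(L) = L - (-4 + L) = L + (4 - L) = 4)
((12515 + 5699) - 11319) + I(17) = ((12515 + 5699) - 11319) + 4 = (18214 - 11319) + 4 = 6895 + 4 = 6899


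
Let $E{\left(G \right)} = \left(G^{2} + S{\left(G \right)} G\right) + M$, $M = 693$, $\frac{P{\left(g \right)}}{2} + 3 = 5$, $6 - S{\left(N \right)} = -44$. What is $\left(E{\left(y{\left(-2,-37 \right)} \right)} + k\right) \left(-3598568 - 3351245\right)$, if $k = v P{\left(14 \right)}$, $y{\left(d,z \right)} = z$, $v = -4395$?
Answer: $120704352184$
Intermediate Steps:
$S{\left(N \right)} = 50$ ($S{\left(N \right)} = 6 - -44 = 6 + 44 = 50$)
$P{\left(g \right)} = 4$ ($P{\left(g \right)} = -6 + 2 \cdot 5 = -6 + 10 = 4$)
$k = -17580$ ($k = \left(-4395\right) 4 = -17580$)
$E{\left(G \right)} = 693 + G^{2} + 50 G$ ($E{\left(G \right)} = \left(G^{2} + 50 G\right) + 693 = 693 + G^{2} + 50 G$)
$\left(E{\left(y{\left(-2,-37 \right)} \right)} + k\right) \left(-3598568 - 3351245\right) = \left(\left(693 + \left(-37\right)^{2} + 50 \left(-37\right)\right) - 17580\right) \left(-3598568 - 3351245\right) = \left(\left(693 + 1369 - 1850\right) - 17580\right) \left(-6949813\right) = \left(212 - 17580\right) \left(-6949813\right) = \left(-17368\right) \left(-6949813\right) = 120704352184$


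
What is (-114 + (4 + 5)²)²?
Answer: 1089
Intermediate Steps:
(-114 + (4 + 5)²)² = (-114 + 9²)² = (-114 + 81)² = (-33)² = 1089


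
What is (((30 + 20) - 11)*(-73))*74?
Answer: -210678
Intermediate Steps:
(((30 + 20) - 11)*(-73))*74 = ((50 - 11)*(-73))*74 = (39*(-73))*74 = -2847*74 = -210678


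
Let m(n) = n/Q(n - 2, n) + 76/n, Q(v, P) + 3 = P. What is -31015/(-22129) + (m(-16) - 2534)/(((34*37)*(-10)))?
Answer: 916786077/571813360 ≈ 1.6033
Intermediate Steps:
Q(v, P) = -3 + P
m(n) = 76/n + n/(-3 + n) (m(n) = n/(-3 + n) + 76/n = 76/n + n/(-3 + n))
-31015/(-22129) + (m(-16) - 2534)/(((34*37)*(-10))) = -31015/(-22129) + ((76/(-16) - 16/(-3 - 16)) - 2534)/(((34*37)*(-10))) = -31015*(-1/22129) + ((76*(-1/16) - 16/(-19)) - 2534)/((1258*(-10))) = 31015/22129 + ((-19/4 - 16*(-1/19)) - 2534)/(-12580) = 31015/22129 + ((-19/4 + 16/19) - 2534)*(-1/12580) = 31015/22129 + (-297/76 - 2534)*(-1/12580) = 31015/22129 - 192881/76*(-1/12580) = 31015/22129 + 5213/25840 = 916786077/571813360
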